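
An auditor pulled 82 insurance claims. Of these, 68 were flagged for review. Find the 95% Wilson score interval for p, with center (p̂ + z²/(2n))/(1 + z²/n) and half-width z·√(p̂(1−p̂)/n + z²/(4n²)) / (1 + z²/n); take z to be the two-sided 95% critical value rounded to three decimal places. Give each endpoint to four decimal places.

(0.7336, 0.8955)

p̂ = 68/82 = 0.82927; z = 1.960, so z² = 3.841600.
Denominator 1 + z²/n = 1 + 3.841600/82 = 1.046849.
Center = (0.82927 + 0.023424)/1.046849 = 0.81453.
Radicand: p̂(1−p̂)/n + z²/(4n²) = 0.001726615 + 0.000142832 = 0.001869447.
Half-width = 1.960·√0.001869447/1.046849 = 0.08095.
So the interval runs from 0.7336 to 0.8955.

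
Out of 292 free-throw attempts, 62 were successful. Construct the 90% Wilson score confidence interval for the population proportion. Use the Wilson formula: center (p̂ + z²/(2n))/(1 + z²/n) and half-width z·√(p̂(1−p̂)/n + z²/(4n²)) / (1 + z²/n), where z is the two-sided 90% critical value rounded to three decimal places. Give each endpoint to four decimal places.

p̂ = 62/292 = 0.21233; z = 1.645, so z² = 2.706025.
1 + z²/n = 1.009267.
Center = (0.21233 + 0.004634)/1.009267 = 0.21497.
Radicand: p̂(1−p̂)/n + z²/(4n²) = 0.000572758 + 0.000007934 = 0.000580692.
Half-width = z·√(radicand)/denom = 1.645·0.024098/1.009267 = 0.03928.
Interval: 0.21497 ± 0.03928 → (0.1757, 0.2542).

(0.1757, 0.2542)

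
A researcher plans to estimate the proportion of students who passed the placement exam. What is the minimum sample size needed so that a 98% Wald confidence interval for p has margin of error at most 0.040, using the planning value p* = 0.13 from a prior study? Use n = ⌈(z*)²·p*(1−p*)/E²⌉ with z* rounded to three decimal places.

The 98% critical value is z* = 2.326.
p*(1−p*) = 0.1131.
(z*)²·p*(1−p*)/E² = 5.410276·0.1131/0.001600 = 382.439.
Rounding up, n = 383.

n = 383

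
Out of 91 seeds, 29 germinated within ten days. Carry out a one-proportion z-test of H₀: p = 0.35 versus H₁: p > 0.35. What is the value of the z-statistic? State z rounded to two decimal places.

The sample proportion is 29/91 = 0.31868.
Under H₀, SE = √(p₀(1−p₀)/n) = √(0.35·0.65/91) = √0.002500000 = 0.050000.
Test statistic: z = -0.03132/0.050000 = -0.63.

z = -0.63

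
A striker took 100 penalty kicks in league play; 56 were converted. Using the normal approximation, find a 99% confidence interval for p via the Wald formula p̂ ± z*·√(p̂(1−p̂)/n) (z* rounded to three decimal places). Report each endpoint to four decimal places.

(0.4321, 0.6879)

p̂ = 56/100 = 0.56000.
SE(p̂) = √(0.56000·0.44000/100) = 0.049639.
The 99% critical value is z* = 2.576.
Margin = 2.576·0.049639 = 0.12787.
So the interval runs from 0.4321 to 0.6879.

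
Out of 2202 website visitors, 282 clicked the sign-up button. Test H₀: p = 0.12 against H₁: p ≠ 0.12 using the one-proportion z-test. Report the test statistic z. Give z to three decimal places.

z = 1.165

The sample proportion is 282/2202 = 0.12807.
SE₀ = √(0.12·0.88/2202) = 0.006925.
z = (0.12807 − 0.12)/0.006925 = 0.00807/0.006925 = 1.165.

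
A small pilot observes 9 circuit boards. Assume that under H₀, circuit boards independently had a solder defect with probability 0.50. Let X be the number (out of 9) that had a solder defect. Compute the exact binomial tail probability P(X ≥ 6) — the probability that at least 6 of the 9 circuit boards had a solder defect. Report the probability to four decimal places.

P = 0.2539

X ~ Binomial(n=9, p=0.50).
P(X ≥ 6) = C(9,6)·0.50^6·0.50^3 + C(9,7)·0.50^7·0.50^2 + C(9,8)·0.50^8·0.50^1 + C(9,9)·0.50^9·0.50^0.
= 0.164062 + 0.070312 + 0.017578 + 0.001953 = 0.2539.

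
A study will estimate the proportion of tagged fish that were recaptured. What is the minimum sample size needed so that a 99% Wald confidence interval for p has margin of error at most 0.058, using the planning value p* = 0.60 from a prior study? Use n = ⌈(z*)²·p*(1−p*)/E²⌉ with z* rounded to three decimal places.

z* = 2.576 at the 99% level.
p*(1−p*) = 0.60·0.40 = 0.2400.
(z*)²·p*(1−p*)/E² = 6.635776·0.2400/0.003364 = 473.420.
⌈473.420⌉ = 474.

n = 474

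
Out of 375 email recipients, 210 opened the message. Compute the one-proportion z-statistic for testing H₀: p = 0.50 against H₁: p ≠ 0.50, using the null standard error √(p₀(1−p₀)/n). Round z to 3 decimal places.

p̂ = 210/375 = 0.56000.
Null standard error: √(0.50·0.50/375) = √0.000666667 = 0.025820.
z = (0.56000 − 0.50)/0.025820 = 0.06000/0.025820 = 2.324.

z = 2.324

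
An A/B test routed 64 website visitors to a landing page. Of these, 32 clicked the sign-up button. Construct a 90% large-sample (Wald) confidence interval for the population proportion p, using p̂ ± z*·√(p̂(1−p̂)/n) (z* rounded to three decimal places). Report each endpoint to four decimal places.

Sample proportion p̂ = 32/64 = 0.50000.
SE = √(p̂(1−p̂)/n) = √(0.250000/64) = 0.062500.
z* = 1.645 at the 90% level.
Margin of error: 1.645 × 0.062500 = 0.10281.
So the interval runs from 0.3972 to 0.6028.

(0.3972, 0.6028)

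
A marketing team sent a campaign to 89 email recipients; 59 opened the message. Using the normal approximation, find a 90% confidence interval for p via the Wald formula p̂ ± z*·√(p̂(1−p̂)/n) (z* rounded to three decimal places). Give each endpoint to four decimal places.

(0.5805, 0.7453)

p̂ = 59/89 = 0.66292.
SE = √(p̂(1−p̂)/n) = √(0.223457/89) = 0.050107.
The 90% critical value is z* = 1.645.
Margin = 1.645·0.050107 = 0.08243.
CI: 0.66292 ± 0.08243 = (0.5805, 0.7453).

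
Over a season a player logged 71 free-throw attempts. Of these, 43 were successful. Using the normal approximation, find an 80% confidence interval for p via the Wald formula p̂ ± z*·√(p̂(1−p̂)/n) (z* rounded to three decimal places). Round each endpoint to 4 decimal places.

(0.5313, 0.6800)

Sample proportion p̂ = 43/71 = 0.60563.
SE(p̂) = √(0.60563·0.39437/71) = 0.058000.
The 80% critical value is z* = 1.282.
Margin of error: 1.282 × 0.058000 = 0.07436.
So the interval runs from 0.5313 to 0.6800.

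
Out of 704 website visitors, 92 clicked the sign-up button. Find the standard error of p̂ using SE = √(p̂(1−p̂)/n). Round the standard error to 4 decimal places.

SE = 0.0127

p̂ = 92/704 = 0.13068.
p̂(1−p̂) = 0.13068·0.86932 = 0.113603.
SE = √(0.113603/704) = √0.000161368 = 0.0127.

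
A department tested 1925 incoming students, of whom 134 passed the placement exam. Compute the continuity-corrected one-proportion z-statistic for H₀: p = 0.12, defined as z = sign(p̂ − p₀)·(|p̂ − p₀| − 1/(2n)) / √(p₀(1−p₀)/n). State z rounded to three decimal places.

z = -6.768

p̂ = 134/1925 = 0.06961. p̂ − p₀ = -0.050390.
1/(2n) = 0.000260.
Corrected numerator: |-0.050390| − 0.000260 = 0.050130.
Null standard error: √(0.12·0.88/1925) = √0.000054857 = 0.007407.
z = (−)0.050130/0.007407 = -6.768.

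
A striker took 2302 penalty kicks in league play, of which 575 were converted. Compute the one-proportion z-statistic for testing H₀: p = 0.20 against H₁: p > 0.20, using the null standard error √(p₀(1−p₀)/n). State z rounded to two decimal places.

p̂ = 575/2302 = 0.24978.
Null standard error: √(0.20·0.80/2302) = √0.000069505 = 0.008337.
z = (0.24978 − 0.20)/0.008337 = 0.04978/0.008337 = 5.97.

z = 5.97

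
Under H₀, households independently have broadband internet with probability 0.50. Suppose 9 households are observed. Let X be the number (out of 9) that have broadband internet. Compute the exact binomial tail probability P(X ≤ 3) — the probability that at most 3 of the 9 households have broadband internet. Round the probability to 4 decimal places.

P = 0.2539

X ~ Binomial(n=9, p=0.50).
P(X ≤ 3) = C(9,0)·0.50^0·0.50^9 + C(9,1)·0.50^1·0.50^8 + C(9,2)·0.50^2·0.50^7 + C(9,3)·0.50^3·0.50^6.
= 0.001953 + 0.017578 + 0.070312 + 0.164062 = 0.2539.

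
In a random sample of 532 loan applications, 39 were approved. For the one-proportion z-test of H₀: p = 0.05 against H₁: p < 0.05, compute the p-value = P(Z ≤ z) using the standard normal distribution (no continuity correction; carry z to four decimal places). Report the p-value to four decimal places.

p-value = 0.9932

Sample proportion p̂ = 39/532 = 0.07331.
SE₀ = √(0.05·0.95/532) = 0.009449.
z = (p̂ − p₀)/SE = (39/532 − 0.05)/0.009449 ≈ 2.4667.
From the standard normal, P(Z ≤ z) = 0.9932.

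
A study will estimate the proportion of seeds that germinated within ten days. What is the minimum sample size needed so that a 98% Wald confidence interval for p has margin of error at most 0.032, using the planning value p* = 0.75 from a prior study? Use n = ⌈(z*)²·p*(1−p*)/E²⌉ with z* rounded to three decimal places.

z* = 2.326 at the 98% level.
p*(1−p*) = 0.1875.
Required n before rounding: 5.410276 × 0.1875 / 0.032² = 990.651.
⌈990.651⌉ = 991.

n = 991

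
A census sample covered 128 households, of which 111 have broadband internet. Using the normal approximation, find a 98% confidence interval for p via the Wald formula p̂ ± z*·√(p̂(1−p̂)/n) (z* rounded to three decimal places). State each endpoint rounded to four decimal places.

With x = 111 successes in n = 128, p̂ = 0.86719.
SE = √(p̂(1−p̂)/n) = √(0.115173/128) = 0.029997.
For 98% confidence, z* = 2.326.
Margin of error: 2.326 × 0.029997 = 0.06977.
Interval: 0.86719 ± 0.06977 → (0.7974, 0.9370).

(0.7974, 0.9370)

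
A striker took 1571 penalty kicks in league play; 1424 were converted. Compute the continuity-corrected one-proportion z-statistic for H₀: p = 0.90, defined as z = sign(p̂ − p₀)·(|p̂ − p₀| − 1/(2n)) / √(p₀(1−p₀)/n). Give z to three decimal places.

The sample proportion is 1424/1571 = 0.90643. p̂ − p₀ = 0.006429.
1/(2n) = 0.000318.
Corrected numerator: |0.006429| − 0.000318 = 0.006111.
Null standard error: √(0.90·0.10/1571) = √0.000057288 = 0.007569.
z = (+)0.006111/0.007569 = 0.807.

z = 0.807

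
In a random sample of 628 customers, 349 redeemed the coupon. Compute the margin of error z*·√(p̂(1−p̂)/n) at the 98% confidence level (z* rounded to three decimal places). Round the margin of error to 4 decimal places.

Sample proportion p̂ = 349/628 = 0.55573.
SE(p̂) = √(0.55573·0.44427/628) = 0.019828.
z* = 2.326 at the 98% level.
Margin of error = z*·SE = 2.326 × 0.019828 = 0.0461.

ME = 0.0461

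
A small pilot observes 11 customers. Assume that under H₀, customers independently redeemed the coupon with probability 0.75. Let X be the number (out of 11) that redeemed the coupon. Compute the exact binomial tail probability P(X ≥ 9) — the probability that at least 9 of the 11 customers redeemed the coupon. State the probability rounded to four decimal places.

X ~ Binomial(n=11, p=0.75).
P(X ≥ 9) = C(11,9)·0.75^9·0.25^2 + C(11,10)·0.75^10·0.25^1 + C(11,11)·0.75^11·0.25^0.
= 0.258104 + 0.154862 + 0.042235 = 0.4552.

P = 0.4552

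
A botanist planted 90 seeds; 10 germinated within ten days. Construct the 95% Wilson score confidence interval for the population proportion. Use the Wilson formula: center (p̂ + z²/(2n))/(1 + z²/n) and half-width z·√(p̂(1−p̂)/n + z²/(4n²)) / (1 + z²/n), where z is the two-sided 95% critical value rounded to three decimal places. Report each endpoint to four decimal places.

(0.0615, 0.1926)

Here p̂ = 10/90 = 0.11111 and z = 1.960 (z² = 3.841600).
Denominator 1 + z²/n = 1 + 3.841600/90 = 1.042684.
Adjusted center: (0.11111 + z²/(2n))/1.042684 = 0.12703.
Radicand: p̂(1−p̂)/n + z²/(4n²) = 0.001097394 + 0.000118568 = 0.001215962.
Half-width = 1.960·√0.001215962/1.042684 = 0.06555.
CI: 0.12703 ± 0.06555 = (0.0615, 0.1926).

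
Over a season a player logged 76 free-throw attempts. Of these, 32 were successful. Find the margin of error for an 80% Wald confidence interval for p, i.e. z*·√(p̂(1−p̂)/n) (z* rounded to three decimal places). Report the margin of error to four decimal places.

ME = 0.0726

With x = 32 successes in n = 76, p̂ = 0.42105.
SE = √(p̂(1−p̂)/n) = √(0.243767/76) = 0.056634.
The 80% critical value is z* = 1.282.
Margin of error = z*·SE = 1.282 × 0.056634 = 0.0726.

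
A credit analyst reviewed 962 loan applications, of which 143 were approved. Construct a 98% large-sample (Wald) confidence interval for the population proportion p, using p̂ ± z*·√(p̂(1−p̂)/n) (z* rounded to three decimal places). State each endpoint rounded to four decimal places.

The sample proportion is 143/962 = 0.14865.
Standard error of p̂: √(0.126552/962) = √0.000131551 = 0.011470.
For 98% confidence, z* = 2.326.
Margin of error: 2.326 × 0.011470 = 0.02668.
So the interval runs from 0.1220 to 0.1753.

(0.1220, 0.1753)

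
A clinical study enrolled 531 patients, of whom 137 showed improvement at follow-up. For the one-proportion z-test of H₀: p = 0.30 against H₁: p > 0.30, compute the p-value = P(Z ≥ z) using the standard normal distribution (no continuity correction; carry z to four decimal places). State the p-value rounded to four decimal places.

p-value = 0.9826

The sample proportion is 137/531 = 0.25800.
Null standard error: √(0.30·0.70/531) = √0.000395480 = 0.019887.
Test statistic (full precision, shown to 4 dp): z = (137/531 − 0.30)/SE₀ ≈ -2.1118.
From the standard normal, P(Z ≥ z) = 0.9826.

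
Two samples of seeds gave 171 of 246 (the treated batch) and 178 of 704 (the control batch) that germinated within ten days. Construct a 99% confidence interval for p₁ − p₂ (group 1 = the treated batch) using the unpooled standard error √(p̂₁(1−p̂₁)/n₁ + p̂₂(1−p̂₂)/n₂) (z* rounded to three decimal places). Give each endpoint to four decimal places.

(0.3557, 0.5289)

p̂₁ = 0.69512, p̂₂ = 0.25284, so the observed difference is 0.44228.
Unpooled SE = √(p̂₁(1−p̂₁)/n₁ + p̂₂(1−p̂₂)/n₂) = √(0.000861494 + 0.000268341) = 0.033613.
The 99% critical value is z* = 2.576. Margin of error = 0.08659.
Interval: 0.44228 ± 0.08659 → (0.3557, 0.5289).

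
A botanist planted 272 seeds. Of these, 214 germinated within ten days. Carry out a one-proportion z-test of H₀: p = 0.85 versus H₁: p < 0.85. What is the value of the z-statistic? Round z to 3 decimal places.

With x = 214 successes in n = 272, p̂ = 0.78676.
Null standard error: √(0.85·0.15/272) = √0.000468750 = 0.021651.
Test statistic: z = -0.06324/0.021651 = -2.921.

z = -2.921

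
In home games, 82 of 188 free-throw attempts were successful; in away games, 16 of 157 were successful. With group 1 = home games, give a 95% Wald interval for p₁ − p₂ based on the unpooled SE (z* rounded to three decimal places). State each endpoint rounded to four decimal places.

p̂₁ = 0.43617, p̂₂ = 0.10191, so the observed difference is 0.33426.
Unpooled SE = √(p̂₁(1−p̂₁)/n₁ + p̂₂(1−p̂₂)/n₂) = √(0.001308116 + 0.000582962) = 0.043487.
z* = 1.960 at the 95% level. Margin = 1.960·0.043487 = 0.08523.
Interval: 0.33426 ± 0.08523 → (0.2490, 0.4195).

(0.2490, 0.4195)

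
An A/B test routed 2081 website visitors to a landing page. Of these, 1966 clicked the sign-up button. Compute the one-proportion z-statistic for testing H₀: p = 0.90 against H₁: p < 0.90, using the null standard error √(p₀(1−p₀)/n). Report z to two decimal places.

z = 6.80

p̂ = 1966/2081 = 0.94474.
SE₀ = √(0.90·0.10/2081) = 0.006576.
z = (0.94474 − 0.90)/0.006576 = 0.04474/0.006576 = 6.80.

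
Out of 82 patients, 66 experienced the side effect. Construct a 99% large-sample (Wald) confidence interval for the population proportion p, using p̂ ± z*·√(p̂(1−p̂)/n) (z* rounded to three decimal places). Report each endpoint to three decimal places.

With x = 66 successes in n = 82, p̂ = 0.80488.
SE = √(p̂(1−p̂)/n) = √(0.157049/82) = 0.043763.
z* = 2.576 at the 99% level.
Margin = 2.576·0.043763 = 0.11273.
So the interval runs from 0.692 to 0.918.

(0.692, 0.918)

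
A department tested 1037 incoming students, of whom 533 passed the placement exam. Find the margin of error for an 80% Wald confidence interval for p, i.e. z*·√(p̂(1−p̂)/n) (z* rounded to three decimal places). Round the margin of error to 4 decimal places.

Sample proportion p̂ = 533/1037 = 0.51398.
SE = √(p̂(1−p̂)/n) = √(0.249804/1037) = 0.015521.
z* = 1.282 at the 80% level.
Margin of error = z*·SE = 1.282 × 0.015521 = 0.0199.

ME = 0.0199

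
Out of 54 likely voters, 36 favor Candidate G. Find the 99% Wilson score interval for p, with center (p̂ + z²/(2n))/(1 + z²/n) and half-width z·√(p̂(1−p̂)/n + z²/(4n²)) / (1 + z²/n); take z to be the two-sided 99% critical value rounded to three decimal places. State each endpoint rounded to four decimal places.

Here p̂ = 36/54 = 0.66667 and z = 2.576 (z² = 6.635776).
1 + z²/n = 1.122885.
Center = (0.66667 + 0.061442)/1.122885 = 0.64843.
Radicand: p̂(1−p̂)/n + z²/(4n²) = 0.004115226 + 0.000568911 = 0.004684137.
Half-width = z·√(radicand)/denom = 2.576·0.068441/1.122885 = 0.15701.
Interval: 0.64843 ± 0.15701 → (0.4914, 0.8054).

(0.4914, 0.8054)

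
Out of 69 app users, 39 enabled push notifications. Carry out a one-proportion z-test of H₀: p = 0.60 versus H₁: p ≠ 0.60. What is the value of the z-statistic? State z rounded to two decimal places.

z = -0.59

p̂ = 39/69 = 0.56522.
Null standard error: √(0.60·0.40/69) = √0.003478261 = 0.058977.
z = (0.56522 − 0.60)/0.058977 = -0.03478/0.058977 = -0.59.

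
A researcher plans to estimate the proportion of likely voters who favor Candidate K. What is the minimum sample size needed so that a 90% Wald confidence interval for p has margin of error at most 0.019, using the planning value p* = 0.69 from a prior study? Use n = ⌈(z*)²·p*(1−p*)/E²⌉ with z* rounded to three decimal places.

z* = 1.645 at the 90% level.
p*(1−p*) = 0.2139.
Required n before rounding: 2.706025 × 0.2139 / 0.019² = 1603.376.
⌈1603.376⌉ = 1604.

n = 1604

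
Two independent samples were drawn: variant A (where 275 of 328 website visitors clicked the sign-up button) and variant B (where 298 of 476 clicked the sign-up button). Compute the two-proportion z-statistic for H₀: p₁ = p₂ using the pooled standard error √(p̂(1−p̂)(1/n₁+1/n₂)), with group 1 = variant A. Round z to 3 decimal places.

z = 6.540

Sample proportions: p̂₁ = 275/328 = 0.83841 and p̂₂ = 298/476 = 0.62605.
Pooled p̂ = (275+298)/(328+476) = 573/804 = 0.71269.
Pooled SE = √[0.2047644·0.00514962] ≈ 0.032472.
z = (p̂₁ − p̂₂)/SE = (0.83841 − 0.62605)/0.032472 = 0.21236/0.032472 = 6.540.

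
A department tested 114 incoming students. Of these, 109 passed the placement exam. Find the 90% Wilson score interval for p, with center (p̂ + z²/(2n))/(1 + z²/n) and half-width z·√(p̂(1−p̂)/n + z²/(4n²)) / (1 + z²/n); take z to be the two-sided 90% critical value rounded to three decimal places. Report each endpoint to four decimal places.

(0.9126, 0.9785)

Here p̂ = 109/114 = 0.95614 and z = 1.645 (z² = 2.706025).
Denominator 1 + z²/n = 1 + 2.706025/114 = 1.023737.
Center = (0.95614 + 0.011869)/1.023737 = 0.94556.
Radicand: p̂(1−p̂)/n + z²/(4n²) = 0.000367859 + 0.000052055 = 0.000419914.
Half-width = 1.645·√0.000419914/1.023737 = 0.03293.
CI: 0.94556 ± 0.03293 = (0.9126, 0.9785).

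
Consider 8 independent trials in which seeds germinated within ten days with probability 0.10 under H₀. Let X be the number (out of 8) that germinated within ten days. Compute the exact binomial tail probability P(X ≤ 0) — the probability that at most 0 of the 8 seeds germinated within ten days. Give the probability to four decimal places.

P = 0.4305

X ~ Binomial(n=8, p=0.10).
P(X ≤ 0) = C(8,0)·0.10^0·0.90^8.
= 0.430467 = 0.4305.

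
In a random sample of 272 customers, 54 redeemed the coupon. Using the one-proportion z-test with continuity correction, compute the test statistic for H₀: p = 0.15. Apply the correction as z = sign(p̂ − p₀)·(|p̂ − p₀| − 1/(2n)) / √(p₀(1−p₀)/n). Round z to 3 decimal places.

p̂ = 54/272 = 0.19853. p̂ − p₀ = 0.048529.
1/(2n) = 0.001838.
Corrected numerator: |0.048529| − 0.001838 = 0.046691.
Null standard error: √(0.15·0.85/272) = √0.000468750 = 0.021651.
z = (+)0.046691/0.021651 = 2.157.

z = 2.157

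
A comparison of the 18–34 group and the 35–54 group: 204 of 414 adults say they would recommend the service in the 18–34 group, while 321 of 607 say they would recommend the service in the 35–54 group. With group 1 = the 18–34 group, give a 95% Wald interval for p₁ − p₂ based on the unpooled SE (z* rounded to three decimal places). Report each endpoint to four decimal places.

(-0.0985, 0.0263)

p̂₁ = 204/414 = 0.49275, p̂₂ = 321/607 = 0.52883; p̂₁ − p̂₂ = -0.03608.
SE = √(0.000603738 + 0.000410492) = √0.001014230 = 0.031847.
z* = 1.960 at the 95% level. Margin of error = 0.06242.
Interval: -0.03608 ± 0.06242 → (-0.0985, 0.0263).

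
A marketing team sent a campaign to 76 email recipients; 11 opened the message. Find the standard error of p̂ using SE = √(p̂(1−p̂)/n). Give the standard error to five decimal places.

SE = 0.04036

p̂ = 11/76 = 0.14474.
p̂(1−p̂) = 0.123790.
SE = √(0.123790/76) = 0.04036.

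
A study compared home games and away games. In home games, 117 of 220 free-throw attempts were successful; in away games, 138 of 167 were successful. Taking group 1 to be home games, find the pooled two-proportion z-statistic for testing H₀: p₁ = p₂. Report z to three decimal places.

z = -6.053

Sample proportions: p̂₁ = 117/220 = 0.53182 and p̂₂ = 138/167 = 0.82635.
Pooled p̂ = (117+138)/(220+167) = 255/387 = 0.65891.
Pooled SE = √[0.2247461·0.01053348] ≈ 0.048656.
z = (p̂₁ − p̂₂)/SE = (0.53182 − 0.82635)/0.048656 = -0.29453/0.048656 = -6.053.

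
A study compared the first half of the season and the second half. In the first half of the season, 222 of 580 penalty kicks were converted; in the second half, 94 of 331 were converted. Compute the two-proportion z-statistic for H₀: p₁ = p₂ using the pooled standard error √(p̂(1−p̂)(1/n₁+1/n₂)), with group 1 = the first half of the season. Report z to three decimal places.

Sample proportions: p̂₁ = 222/580 = 0.38276 and p̂₂ = 94/331 = 0.28399.
Pooling: p̂ = 316/911 = 0.34687.
Pooled SE = √[0.2265517·0.00474529] ≈ 0.032788.
z = (p̂₁ − p̂₂)/SE = (0.38276 − 0.28399)/0.032788 = 0.09877/0.032788 = 3.012.

z = 3.012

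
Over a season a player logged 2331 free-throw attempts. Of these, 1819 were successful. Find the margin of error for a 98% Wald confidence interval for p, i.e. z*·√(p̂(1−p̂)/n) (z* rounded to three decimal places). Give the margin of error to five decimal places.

With x = 1819 successes in n = 2331, p̂ = 0.78035.
SE = √(p̂(1−p̂)/n) = √(0.171403/2331) = 0.008575.
z* = 2.326 at the 98% level.
ME = 2.326·0.008575 = 0.01995.

ME = 0.01995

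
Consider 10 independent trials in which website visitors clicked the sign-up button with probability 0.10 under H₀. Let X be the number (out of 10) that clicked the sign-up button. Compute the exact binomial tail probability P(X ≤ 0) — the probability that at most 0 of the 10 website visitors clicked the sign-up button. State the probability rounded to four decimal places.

P = 0.3487

X is binomial with n = 10 and p = 0.10.
P(X ≤ 0) = C(10,0)·0.10^0·0.90^10.
= 0.348678 = 0.3487.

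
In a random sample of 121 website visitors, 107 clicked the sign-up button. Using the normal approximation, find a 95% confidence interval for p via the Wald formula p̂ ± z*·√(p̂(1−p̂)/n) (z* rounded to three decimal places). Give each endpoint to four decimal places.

(0.8273, 0.9413)

The sample proportion is 107/121 = 0.88430.
Standard error of p̂: √(0.102315/121) = √0.000845582 = 0.029079.
The 95% critical value is z* = 1.960.
Margin = 1.960·0.029079 = 0.05699.
CI: 0.88430 ± 0.05699 = (0.8273, 0.9413).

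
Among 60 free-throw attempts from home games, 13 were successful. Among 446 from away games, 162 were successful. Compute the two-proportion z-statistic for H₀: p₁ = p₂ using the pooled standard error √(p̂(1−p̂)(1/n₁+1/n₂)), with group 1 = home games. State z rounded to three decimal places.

p̂₁ = 13/60 = 0.21667, p̂₂ = 162/446 = 0.36323.
Pooling: p̂ = 175/506 = 0.34585.
SE = √[p̂(1−p̂)(1/n₁+1/n₂)] = √[0.34585·0.65415·(1/60+1/446)] ≈ 0.065406.
z = -0.14656/0.065406 = -2.241.

z = -2.241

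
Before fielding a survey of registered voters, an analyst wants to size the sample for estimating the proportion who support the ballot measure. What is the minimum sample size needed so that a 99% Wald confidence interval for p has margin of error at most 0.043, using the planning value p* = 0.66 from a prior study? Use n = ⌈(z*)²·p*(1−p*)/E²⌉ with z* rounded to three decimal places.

n = 806

For 99% confidence, z* = 2.576.
p*(1−p*) = 0.66·0.34 = 0.2244.
(z*)²·p*(1−p*)/E² = 6.635776·0.2244/0.001849 = 805.337.
⌈805.337⌉ = 806.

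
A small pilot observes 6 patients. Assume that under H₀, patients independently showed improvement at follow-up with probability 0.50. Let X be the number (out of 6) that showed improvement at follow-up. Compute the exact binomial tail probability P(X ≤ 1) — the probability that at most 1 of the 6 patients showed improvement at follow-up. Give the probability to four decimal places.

X is binomial with n = 6 and p = 0.50.
P(X ≤ 1) = C(6,0)·0.50^0·0.50^6 + C(6,1)·0.50^1·0.50^5.
= 0.015625 + 0.093750 = 0.1094.

P = 0.1094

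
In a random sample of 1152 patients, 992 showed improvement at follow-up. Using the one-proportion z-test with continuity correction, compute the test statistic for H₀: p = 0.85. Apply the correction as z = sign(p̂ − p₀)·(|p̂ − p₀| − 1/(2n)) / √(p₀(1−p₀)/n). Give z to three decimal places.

z = 1.015

The sample proportion is 992/1152 = 0.86111. p̂ − p₀ = 0.011111.
Continuity correction 1/(2n) = 1/2304 = 0.000434.
Corrected numerator: |0.011111| − 0.000434 = 0.010677.
SE₀ = √(0.85·0.15/1152) = 0.010520.
z = +0.010677/0.010520 = 1.015.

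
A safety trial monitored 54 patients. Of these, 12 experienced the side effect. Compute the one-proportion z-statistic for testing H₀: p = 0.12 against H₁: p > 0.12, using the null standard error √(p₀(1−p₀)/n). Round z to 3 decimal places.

z = 2.312

p̂ = 12/54 = 0.22222.
SE₀ = √(0.12·0.88/54) = 0.044222.
z = (0.22222 − 0.12)/0.044222 = 0.10222/0.044222 = 2.312.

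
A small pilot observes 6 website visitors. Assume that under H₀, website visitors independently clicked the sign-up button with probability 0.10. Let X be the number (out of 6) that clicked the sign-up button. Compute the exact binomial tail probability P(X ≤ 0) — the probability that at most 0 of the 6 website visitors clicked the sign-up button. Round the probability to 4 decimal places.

P = 0.5314

X ~ Binomial(n=6, p=0.10).
P(X ≤ 0) = C(6,0)·0.10^0·0.90^6.
= 0.531441 = 0.5314.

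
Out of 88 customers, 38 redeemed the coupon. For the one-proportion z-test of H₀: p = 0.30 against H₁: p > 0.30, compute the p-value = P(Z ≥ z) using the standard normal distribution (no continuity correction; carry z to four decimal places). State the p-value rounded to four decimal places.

p̂ = 38/88 = 0.43182.
Null standard error: √(0.30·0.70/88) = √0.002386364 = 0.048850.
Test statistic (full precision, shown to 4 dp): z = (38/88 − 0.30)/SE₀ ≈ 2.6984.
From the standard normal, P(Z ≥ z) = 0.0035.

p-value = 0.0035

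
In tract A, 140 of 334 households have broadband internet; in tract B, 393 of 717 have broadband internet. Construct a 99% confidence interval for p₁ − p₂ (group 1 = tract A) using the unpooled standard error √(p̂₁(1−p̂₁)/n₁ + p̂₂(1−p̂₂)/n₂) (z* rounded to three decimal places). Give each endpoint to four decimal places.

p̂₁ = 140/334 = 0.41916, p̂₂ = 393/717 = 0.54812; p̂₁ − p̂₂ = -0.12896.
SE = √(0.000728938 + 0.000345446) = √0.001074384 = 0.032778.
z* = 2.576 at the 99% level. Margin of error = 0.08444.
Interval: -0.12896 ± 0.08444 → (-0.2134, -0.0445).

(-0.2134, -0.0445)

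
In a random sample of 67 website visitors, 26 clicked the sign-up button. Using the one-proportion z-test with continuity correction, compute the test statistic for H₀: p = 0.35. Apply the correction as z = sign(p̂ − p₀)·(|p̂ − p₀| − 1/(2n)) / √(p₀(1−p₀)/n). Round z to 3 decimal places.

The sample proportion is 26/67 = 0.38806. p̂ − p₀ = 0.038060.
Continuity correction 1/(2n) = 1/134 = 0.007463.
Corrected numerator: |0.038060| − 0.007463 = 0.030597.
Under H₀, SE = √(p₀(1−p₀)/n) = √(0.35·0.65/67) = √0.003395522 = 0.058271.
z = +0.030597/0.058271 = 0.525.

z = 0.525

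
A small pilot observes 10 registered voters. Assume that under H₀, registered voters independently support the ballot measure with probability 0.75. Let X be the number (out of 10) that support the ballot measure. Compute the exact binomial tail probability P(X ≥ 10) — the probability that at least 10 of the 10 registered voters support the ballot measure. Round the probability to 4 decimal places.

X ~ Binomial(n=10, p=0.75).
P(X ≥ 10) = C(10,10)·0.75^10·0.25^0.
= 0.056314 = 0.0563.

P = 0.0563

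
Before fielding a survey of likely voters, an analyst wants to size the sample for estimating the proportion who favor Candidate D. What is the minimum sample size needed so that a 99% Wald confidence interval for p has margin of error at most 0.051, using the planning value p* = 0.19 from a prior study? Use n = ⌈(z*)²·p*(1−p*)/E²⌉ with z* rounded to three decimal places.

z* = 2.576 at the 99% level.
p*(1−p*) = 0.19·0.81 = 0.1539.
(z*)²·p*(1−p*)/E² = 6.635776·0.1539/0.002601 = 392.636.
Rounding up, n = 393.

n = 393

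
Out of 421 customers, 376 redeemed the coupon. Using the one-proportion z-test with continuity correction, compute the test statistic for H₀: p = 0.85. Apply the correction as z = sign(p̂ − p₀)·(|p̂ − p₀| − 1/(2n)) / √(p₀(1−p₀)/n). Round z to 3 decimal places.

z = 2.409

The sample proportion is 376/421 = 0.89311. p̂ − p₀ = 0.043112.
1/(2n) = 0.001188.
Corrected numerator: |0.043112| − 0.001188 = 0.041924.
Null standard error: √(0.85·0.15/421) = √0.000302850 = 0.017403.
z = (+)0.041924/0.017403 = 2.409.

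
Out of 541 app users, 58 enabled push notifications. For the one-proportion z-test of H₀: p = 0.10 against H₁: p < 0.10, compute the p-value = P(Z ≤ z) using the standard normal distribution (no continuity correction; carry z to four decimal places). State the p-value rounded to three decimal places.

With x = 58 successes in n = 541, p̂ = 0.10721.
SE₀ = √(0.10·0.90/541) = 0.012898.
Test statistic (full precision, shown to 4 dp): z = (58/541 − 0.10)/SE₀ ≈ 0.5589.
p-value = P(Z ≤ z) with z = 0.5589 → 0.712.

p-value = 0.712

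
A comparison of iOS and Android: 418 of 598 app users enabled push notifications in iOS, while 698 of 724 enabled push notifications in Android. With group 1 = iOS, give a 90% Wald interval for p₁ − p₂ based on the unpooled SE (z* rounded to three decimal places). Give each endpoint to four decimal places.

(-0.2980, -0.2322)

p̂₁ = 0.69900, p̂₂ = 0.96409, so the observed difference is -0.26509.
Unpooled SE = √(p̂₁(1−p̂₁)/n₁ + p̂₂(1−p̂₂)/n₂) = √(0.000351840 + 0.000047820) = 0.019992.
z* = 1.645 at the 90% level. Margin of error = 0.03289.
Interval: -0.26509 ± 0.03289 → (-0.2980, -0.2322).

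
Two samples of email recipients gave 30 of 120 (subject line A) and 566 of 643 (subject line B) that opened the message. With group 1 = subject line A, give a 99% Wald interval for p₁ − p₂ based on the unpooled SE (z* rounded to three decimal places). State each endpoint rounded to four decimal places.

(-0.7373, -0.5232)

p̂₁ = 0.25000, p̂₂ = 0.88025, so the observed difference is -0.63025.
SE = √(0.001562500 + 0.000163936) = √0.001726436 = 0.041550.
z* = 2.576 at the 99% level. Margin of error = 0.10703.
CI: -0.63025 ± 0.10703 = (-0.7373, -0.5232).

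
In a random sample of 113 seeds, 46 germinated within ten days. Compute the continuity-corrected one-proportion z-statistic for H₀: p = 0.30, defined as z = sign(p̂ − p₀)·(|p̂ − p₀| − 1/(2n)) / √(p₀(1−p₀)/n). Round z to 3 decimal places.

z = 2.381

With x = 46 successes in n = 113, p̂ = 0.40708. p̂ − p₀ = 0.107080.
Continuity correction 1/(2n) = 1/226 = 0.004425.
Corrected numerator: |0.107080| − 0.004425 = 0.102655.
Null standard error: √(0.30·0.70/113) = √0.001858407 = 0.043109.
z = (+)0.102655/0.043109 = 2.381.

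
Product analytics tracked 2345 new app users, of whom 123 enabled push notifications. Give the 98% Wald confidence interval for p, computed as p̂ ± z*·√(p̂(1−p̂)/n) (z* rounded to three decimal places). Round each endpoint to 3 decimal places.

(0.042, 0.063)

The sample proportion is 123/2345 = 0.05245.
SE(p̂) = √(0.05245·0.94755/2345) = 0.004604.
For 98% confidence, z* = 2.326.
Margin = 2.326·0.004604 = 0.01071.
CI: 0.05245 ± 0.01071 = (0.042, 0.063).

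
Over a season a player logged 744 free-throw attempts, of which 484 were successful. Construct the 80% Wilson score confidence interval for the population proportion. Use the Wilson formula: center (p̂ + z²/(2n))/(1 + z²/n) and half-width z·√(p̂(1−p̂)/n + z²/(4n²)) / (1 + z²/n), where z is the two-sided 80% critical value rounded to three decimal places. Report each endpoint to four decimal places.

Here p̂ = 484/744 = 0.65054 and z = 1.282 (z² = 1.643524).
1 + z²/n = 1.002209.
Adjusted center: (0.65054 + z²/(2n))/1.002209 = 0.65021.
Radicand: p̂(1−p̂)/n + z²/(4n²) = 0.000305562 + 0.000000742 = 0.000306304.
Half-width = z·√(radicand)/denom = 1.282·0.017502/1.002209 = 0.02239.
Interval: 0.65021 ± 0.02239 → (0.6278, 0.6726).

(0.6278, 0.6726)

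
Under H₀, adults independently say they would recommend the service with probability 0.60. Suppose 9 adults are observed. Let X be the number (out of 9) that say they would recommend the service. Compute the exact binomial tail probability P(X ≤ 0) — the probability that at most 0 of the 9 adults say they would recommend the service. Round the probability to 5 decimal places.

X ~ Binomial(n=9, p=0.60).
P(X ≤ 0) = C(9,0)·0.60^0·0.40^9.
= 0.000262 = 0.00026.

P = 0.00026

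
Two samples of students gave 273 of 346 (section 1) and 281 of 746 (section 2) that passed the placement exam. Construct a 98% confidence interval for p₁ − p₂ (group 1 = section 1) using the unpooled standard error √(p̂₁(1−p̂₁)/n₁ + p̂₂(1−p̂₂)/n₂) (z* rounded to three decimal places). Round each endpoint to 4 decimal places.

p̂₁ = 273/346 = 0.78902, p̂₂ = 281/746 = 0.37668; p̂₁ − p̂₂ = 0.41234.
Unpooled SE = √(p̂₁(1−p̂₁)/n₁ + p̂₂(1−p̂₂)/n₂) = √(0.000481124 + 0.000314733) = 0.028211.
The 98% critical value is z* = 2.326. Margin = 2.326·0.028211 = 0.06562.
Interval: 0.41234 ± 0.06562 → (0.3467, 0.4780).

(0.3467, 0.4780)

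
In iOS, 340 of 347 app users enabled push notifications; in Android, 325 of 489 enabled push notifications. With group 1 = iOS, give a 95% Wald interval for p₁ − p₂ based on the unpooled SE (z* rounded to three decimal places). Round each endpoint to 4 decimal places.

p̂₁ = 340/347 = 0.97983, p̂₂ = 325/489 = 0.66462; p̂₁ − p̂₂ = 0.31521.
Unpooled SE = √(p̂₁(1−p̂₁)/n₁ + p̂₂(1−p̂₂)/n₂) = √(0.000056962 + 0.000455828) = 0.022645.
z* = 1.960 at the 95% level. Margin = 1.960·0.022645 = 0.04438.
CI: 0.31521 ± 0.04438 = (0.2708, 0.3596).

(0.2708, 0.3596)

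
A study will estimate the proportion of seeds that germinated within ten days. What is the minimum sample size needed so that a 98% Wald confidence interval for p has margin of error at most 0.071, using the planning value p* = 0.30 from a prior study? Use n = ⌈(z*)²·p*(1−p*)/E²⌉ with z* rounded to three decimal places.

n = 226

z* = 2.326 at the 98% level.
p*(1−p*) = 0.2100.
Required n before rounding: 5.410276 × 0.2100 / 0.071² = 225.383.
⌈225.383⌉ = 226.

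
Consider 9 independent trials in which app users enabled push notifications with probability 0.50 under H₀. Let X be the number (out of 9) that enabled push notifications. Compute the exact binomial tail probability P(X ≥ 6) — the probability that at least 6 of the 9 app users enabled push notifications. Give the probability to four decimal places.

X ~ Binomial(n=9, p=0.50).
P(X ≥ 6) = C(9,6)·0.50^6·0.50^3 + C(9,7)·0.50^7·0.50^2 + C(9,8)·0.50^8·0.50^1 + C(9,9)·0.50^9·0.50^0.
= 0.164062 + 0.070312 + 0.017578 + 0.001953 = 0.2539.

P = 0.2539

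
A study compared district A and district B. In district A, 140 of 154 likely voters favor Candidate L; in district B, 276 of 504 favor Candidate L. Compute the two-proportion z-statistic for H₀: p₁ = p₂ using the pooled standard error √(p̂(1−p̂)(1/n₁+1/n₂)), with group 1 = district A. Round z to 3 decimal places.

z = 8.142

p̂₁ = 140/154 = 0.90909, p̂₂ = 276/504 = 0.54762.
Pooling: p̂ = 416/658 = 0.63222.
SE = √[p̂(1−p̂)(1/n₁+1/n₂)] = √[0.63222·0.36778·(1/154+1/504)] ≈ 0.044398.
z = (p̂₁ − p̂₂)/SE = (0.90909 − 0.54762)/0.044398 = 0.36147/0.044398 = 8.142.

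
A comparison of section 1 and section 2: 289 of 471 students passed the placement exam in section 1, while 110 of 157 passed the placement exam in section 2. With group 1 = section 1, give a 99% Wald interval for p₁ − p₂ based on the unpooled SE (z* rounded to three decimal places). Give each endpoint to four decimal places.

p̂₁ = 0.61359, p̂₂ = 0.70064, so the observed difference is -0.08705.
SE = √(0.000503392 + 0.001335954) = √0.001839346 = 0.042888.
z* = 2.576 at the 99% level. Margin of error = 0.11048.
So the interval runs from -0.1975 to 0.0234.

(-0.1975, 0.0234)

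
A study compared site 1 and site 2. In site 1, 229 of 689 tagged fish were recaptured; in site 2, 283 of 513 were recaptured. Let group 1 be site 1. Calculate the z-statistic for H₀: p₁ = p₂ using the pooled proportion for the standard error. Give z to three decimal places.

z = -7.605

p̂₁ = 229/689 = 0.33237, p̂₂ = 283/513 = 0.55166.
Pooling: p̂ = 512/1202 = 0.42596.
Pooled SE = √[0.2445176·0.00340070] ≈ 0.028836.
z = -0.21929/0.028836 = -7.605.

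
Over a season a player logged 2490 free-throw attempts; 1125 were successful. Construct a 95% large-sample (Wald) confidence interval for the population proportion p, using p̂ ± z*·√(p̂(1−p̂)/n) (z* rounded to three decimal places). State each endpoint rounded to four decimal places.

The sample proportion is 1125/2490 = 0.45181.
SE(p̂) = √(0.45181·0.54819/2490) = 0.009973.
The 95% critical value is z* = 1.960.
Margin of error: 1.960 × 0.009973 = 0.01955.
So the interval runs from 0.4323 to 0.4714.

(0.4323, 0.4714)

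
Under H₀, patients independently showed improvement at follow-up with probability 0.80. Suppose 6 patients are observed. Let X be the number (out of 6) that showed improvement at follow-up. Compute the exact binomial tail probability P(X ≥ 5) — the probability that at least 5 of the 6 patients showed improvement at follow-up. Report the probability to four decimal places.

P = 0.6554

X is binomial with n = 6 and p = 0.80.
P(X ≥ 5) = C(6,5)·0.80^5·0.20^1 + C(6,6)·0.80^6·0.20^0.
= 0.393216 + 0.262144 = 0.6554.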